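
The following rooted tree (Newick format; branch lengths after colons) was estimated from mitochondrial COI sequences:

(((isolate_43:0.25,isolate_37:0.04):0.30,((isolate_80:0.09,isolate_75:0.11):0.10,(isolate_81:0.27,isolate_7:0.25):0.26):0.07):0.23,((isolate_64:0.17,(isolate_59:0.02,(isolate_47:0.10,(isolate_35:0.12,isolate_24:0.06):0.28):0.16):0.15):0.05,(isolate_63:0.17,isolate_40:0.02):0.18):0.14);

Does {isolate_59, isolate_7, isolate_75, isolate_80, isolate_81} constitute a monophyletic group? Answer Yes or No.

No

The MRCA of the listed taxa is the root, so the smallest clade containing them is the whole tree.
That clade also contains isolate_24, isolate_35, isolate_37, isolate_40, isolate_43, isolate_47, isolate_63, isolate_64, which are not in the proposed group, so the group is not monophyletic.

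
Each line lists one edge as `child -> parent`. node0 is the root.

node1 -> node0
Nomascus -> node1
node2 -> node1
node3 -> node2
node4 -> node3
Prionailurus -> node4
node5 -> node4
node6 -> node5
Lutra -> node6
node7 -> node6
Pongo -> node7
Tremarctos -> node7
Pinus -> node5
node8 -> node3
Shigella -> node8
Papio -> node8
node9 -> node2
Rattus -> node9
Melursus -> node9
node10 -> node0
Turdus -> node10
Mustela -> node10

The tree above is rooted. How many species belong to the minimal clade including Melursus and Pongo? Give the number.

The MRCA of Melursus and Pongo is the node subtending (((Prionailurus,((Lutra,(Pongo,Tremarctos)),Pinus)),(Shigella,Papio)),(Rattus,Melursus)).
That clade contains 9 terminal taxa: Lutra, Melursus, Papio, Pinus, Pongo, Prionailurus, Rattus, Shigella, Tremarctos.

9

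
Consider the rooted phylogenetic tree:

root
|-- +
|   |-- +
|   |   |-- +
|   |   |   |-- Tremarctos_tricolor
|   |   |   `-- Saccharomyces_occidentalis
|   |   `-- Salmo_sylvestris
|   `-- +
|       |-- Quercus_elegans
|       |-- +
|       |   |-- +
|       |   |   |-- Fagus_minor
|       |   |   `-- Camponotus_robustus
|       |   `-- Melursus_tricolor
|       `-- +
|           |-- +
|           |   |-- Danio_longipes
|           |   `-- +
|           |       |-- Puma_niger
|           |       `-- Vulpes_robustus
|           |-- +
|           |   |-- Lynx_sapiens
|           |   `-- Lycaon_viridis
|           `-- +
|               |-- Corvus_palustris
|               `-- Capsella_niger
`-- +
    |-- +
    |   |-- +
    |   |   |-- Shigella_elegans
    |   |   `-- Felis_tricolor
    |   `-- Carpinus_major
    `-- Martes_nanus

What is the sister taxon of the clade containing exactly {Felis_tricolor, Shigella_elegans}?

Carpinus_major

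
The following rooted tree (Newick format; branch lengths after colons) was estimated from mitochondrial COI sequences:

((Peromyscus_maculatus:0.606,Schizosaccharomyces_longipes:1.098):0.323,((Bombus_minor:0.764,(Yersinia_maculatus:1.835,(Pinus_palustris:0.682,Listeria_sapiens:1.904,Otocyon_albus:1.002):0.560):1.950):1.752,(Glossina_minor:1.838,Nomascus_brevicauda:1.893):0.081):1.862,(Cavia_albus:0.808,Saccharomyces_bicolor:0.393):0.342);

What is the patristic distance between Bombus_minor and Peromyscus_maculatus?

5.307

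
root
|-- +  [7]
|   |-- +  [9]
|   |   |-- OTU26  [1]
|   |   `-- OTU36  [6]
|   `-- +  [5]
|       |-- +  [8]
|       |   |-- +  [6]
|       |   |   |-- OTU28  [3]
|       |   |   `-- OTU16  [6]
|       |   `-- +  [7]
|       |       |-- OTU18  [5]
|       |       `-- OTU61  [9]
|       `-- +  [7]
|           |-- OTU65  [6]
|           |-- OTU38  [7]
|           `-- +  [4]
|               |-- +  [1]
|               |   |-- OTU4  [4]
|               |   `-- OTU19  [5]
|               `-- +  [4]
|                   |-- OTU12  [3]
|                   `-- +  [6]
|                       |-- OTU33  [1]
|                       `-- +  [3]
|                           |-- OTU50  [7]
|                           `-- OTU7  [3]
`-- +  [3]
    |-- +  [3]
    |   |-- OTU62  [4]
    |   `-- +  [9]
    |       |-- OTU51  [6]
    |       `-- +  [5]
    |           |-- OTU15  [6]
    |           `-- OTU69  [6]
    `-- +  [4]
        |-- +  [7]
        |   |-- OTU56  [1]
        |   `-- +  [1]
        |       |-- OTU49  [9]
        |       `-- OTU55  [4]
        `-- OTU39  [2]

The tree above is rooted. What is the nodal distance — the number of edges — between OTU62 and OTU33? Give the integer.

10

The MRCA of OTU62 and OTU33 is the root of the tree.
From OTU62 up to that node: 3 branches. From OTU33 up to the same node: 7 branches. Total: 3 + 7 = 10.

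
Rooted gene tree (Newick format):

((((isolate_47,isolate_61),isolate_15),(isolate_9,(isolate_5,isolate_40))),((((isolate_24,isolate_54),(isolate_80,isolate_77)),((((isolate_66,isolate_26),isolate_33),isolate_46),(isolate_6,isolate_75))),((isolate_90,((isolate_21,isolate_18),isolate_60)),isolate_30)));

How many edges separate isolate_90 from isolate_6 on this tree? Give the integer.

7

The MRCA of isolate_90 and isolate_6 is the node subtending ((((isolate_24,isolate_54),(isolate_80,isolate_77)),((((isolate_66,isolate_26),isolate_33),isolate_46),(isolate_6,isolate_75))),((isolate_90,((isolate_21,isolate_18),isolate_60)),isolate_30)).
From isolate_90 up to that node: 3 branches. From isolate_6 up to the same node: 4 branches. Total: 3 + 4 = 7.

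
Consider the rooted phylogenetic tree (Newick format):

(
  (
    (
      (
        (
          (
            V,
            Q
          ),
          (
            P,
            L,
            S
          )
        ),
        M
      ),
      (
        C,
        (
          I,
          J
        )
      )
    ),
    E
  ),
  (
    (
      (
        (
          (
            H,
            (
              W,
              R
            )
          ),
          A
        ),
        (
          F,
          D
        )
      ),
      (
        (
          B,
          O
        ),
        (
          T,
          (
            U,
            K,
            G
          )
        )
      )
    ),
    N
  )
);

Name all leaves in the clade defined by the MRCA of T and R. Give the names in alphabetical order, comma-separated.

Tracing T: it sits inside (T,(U,K,G)).
Tracing R: it sits inside (W,R).
The smallest clade enclosing both is ((((H,(W,R)),A),(F,D)),((B,O),(T,(U,K,G)))); the answer is its 12 terminal taxa in alphabetical order.

A, B, D, F, G, H, K, O, R, T, U, W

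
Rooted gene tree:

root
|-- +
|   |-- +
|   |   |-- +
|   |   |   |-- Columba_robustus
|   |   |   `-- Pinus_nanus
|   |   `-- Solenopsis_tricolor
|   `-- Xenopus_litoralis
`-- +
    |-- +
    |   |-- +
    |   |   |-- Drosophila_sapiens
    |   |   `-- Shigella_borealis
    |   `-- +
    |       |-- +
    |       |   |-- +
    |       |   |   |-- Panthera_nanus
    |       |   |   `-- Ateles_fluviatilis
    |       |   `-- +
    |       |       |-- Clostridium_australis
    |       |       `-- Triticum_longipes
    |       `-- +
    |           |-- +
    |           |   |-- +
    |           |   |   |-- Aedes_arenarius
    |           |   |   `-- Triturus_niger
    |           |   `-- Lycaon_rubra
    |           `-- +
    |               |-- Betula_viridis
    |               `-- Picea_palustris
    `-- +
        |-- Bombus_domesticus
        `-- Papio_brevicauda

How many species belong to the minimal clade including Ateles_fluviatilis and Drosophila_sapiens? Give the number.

The MRCA of Ateles_fluviatilis and Drosophila_sapiens is the node subtending ((Drosophila_sapiens,Shigella_borealis),(((Panthera_nanus,Ateles_fluviatilis),(Clostridium_australis,Triticum_longipes)),(((Aedes_arenarius,Triturus_niger),Lycaon_rubra),(Betula_viridis,Picea_palustris)))).
That clade contains 11 terminal taxa: Aedes_arenarius, Ateles_fluviatilis, Betula_viridis, Clostridium_australis, Drosophila_sapiens, Lycaon_rubra, Panthera_nanus, Picea_palustris, Shigella_borealis, Triticum_longipes, Triturus_niger.

11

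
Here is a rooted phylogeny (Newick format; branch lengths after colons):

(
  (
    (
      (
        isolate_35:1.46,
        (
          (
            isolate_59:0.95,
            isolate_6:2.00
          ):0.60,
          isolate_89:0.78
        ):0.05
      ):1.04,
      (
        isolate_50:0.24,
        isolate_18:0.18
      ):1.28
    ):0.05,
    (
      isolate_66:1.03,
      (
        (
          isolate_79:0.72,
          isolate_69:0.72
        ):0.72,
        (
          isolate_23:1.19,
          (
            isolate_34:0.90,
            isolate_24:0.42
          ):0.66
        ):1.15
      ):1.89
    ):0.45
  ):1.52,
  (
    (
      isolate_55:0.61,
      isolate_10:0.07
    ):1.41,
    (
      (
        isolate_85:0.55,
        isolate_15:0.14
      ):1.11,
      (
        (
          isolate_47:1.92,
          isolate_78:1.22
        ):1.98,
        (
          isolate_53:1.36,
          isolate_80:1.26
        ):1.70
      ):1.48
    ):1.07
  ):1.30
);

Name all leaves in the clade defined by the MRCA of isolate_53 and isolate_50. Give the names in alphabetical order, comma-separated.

isolate_10, isolate_15, isolate_18, isolate_23, isolate_24, isolate_34, isolate_35, isolate_47, isolate_50, isolate_53, isolate_55, isolate_59, isolate_6, isolate_66, isolate_69, isolate_78, isolate_79, isolate_80, isolate_85, isolate_89

Tracing isolate_53: it sits inside (isolate_53,isolate_80).
Tracing isolate_50: it sits inside (isolate_50,isolate_18).
The smallest clade enclosing both is the whole tree (their MRCA is the root), so the answer is all 20 tips in alphabetical order.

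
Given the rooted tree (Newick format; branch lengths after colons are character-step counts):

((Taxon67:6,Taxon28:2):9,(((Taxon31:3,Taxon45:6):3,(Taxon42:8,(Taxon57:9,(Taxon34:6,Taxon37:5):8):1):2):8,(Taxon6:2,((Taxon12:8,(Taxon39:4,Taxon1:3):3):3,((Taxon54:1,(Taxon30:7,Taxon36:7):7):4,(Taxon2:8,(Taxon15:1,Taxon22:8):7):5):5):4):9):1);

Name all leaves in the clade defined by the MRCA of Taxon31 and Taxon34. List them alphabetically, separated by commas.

Taxon31, Taxon34, Taxon37, Taxon42, Taxon45, Taxon57

Tracing Taxon31: it sits inside (Taxon31,Taxon45).
Tracing Taxon34: it sits inside (Taxon34,Taxon37).
The smallest clade enclosing both is ((Taxon31,Taxon45),(Taxon42,(Taxon57,(Taxon34,Taxon37)))); the answer is its 6 terminal taxa in alphabetical order.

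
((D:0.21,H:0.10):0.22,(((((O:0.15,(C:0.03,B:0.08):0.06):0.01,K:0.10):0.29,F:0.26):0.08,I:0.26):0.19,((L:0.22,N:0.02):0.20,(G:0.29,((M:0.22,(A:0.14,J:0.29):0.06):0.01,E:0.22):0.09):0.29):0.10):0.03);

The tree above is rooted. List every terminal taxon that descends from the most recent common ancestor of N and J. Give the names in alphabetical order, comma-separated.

Tracing N: it sits inside (L,N).
Tracing J: it sits inside (A,J).
The smallest clade enclosing both is ((L,N),(G,((M,(A,J)),E))); the answer is its 7 terminal taxa in alphabetical order.

A, E, G, J, L, M, N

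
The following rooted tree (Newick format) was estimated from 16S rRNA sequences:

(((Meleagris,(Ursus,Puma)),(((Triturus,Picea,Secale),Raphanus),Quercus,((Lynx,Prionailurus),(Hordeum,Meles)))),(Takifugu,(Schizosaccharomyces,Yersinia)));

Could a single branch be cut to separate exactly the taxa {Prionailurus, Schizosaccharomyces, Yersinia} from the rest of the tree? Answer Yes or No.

The MRCA of the listed taxa is the root, so the smallest clade containing them is the whole tree.
That clade also contains Hordeum, Lynx, Meleagris, Meles, Picea, Puma, Quercus, Raphanus, Secale, Takifugu, Triturus, Ursus, which are not in the proposed group, so the group is not monophyletic.

No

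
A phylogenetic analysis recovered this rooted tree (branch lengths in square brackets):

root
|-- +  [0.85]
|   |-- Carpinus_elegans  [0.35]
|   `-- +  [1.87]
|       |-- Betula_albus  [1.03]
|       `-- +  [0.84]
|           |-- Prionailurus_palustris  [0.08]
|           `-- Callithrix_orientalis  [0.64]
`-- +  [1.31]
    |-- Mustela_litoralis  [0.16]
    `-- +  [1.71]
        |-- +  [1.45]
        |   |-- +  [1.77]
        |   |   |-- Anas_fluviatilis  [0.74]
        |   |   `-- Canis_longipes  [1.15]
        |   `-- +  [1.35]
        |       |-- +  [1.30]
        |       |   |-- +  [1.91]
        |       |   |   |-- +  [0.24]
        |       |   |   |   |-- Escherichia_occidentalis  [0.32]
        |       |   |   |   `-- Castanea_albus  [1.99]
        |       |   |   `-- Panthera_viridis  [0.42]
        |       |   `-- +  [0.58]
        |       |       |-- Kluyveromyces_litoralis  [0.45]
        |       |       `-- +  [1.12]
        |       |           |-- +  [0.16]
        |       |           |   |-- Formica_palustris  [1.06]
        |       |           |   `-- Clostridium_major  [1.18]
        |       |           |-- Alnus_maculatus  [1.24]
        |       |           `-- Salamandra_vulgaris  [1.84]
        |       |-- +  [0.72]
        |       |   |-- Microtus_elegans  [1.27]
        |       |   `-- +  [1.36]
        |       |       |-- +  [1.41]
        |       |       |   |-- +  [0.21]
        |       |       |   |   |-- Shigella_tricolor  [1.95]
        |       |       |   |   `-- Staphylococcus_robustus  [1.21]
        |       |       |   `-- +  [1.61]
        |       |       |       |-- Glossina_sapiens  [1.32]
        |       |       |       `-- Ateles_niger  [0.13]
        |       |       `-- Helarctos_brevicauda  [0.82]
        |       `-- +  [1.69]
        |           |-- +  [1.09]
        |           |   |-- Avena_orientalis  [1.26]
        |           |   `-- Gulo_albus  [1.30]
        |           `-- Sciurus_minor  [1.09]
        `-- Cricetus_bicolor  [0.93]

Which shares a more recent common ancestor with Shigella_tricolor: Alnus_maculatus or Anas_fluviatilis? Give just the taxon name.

The MRCA of Shigella_tricolor and Alnus_maculatus subtends ((((Escherichia_occidentalis,Castanea_albus),Panthera_viridis),(Kluyveromyces_litoralis,((Formica_palustris,Clostridium_major),Alnus_maculatus,Salamandra_vulgaris))),(Microtus_elegans,(((Shigella_tricolor,Staphylococcus_robustus),(Glossina_sapiens,Ateles_niger)),Helarctos_brevicauda)),((Avena_orientalis,Gulo_albus),Sciurus_minor)) (17 taxa).
The MRCA of Shigella_tricolor and Anas_fluviatilis subtends ((Anas_fluviatilis,Canis_longipes),((((Escherichia_occidentalis,Castanea_albus),Panthera_viridis),(Kluyveromyces_litoralis,((Formica_palustris,Clostridium_major),Alnus_maculatus,Salamandra_vulgaris))),(Microtus_elegans,(((Shigella_tricolor,Staphylococcus_robustus),(Glossina_sapiens,Ateles_niger)),Helarctos_brevicauda)),((Avena_orientalis,Gulo_albus),Sciurus_minor))) (19 taxa).
The first is nested inside the second, so Shigella_tricolor shares a more recent common ancestor with Alnus_maculatus.

Alnus_maculatus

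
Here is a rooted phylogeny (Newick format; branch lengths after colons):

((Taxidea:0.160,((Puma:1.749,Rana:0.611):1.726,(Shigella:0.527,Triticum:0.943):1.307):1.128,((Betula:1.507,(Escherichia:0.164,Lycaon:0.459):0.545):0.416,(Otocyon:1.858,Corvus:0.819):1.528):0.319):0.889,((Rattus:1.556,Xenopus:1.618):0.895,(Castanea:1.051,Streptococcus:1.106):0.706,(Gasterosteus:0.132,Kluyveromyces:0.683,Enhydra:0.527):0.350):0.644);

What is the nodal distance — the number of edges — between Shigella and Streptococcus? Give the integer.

The MRCA of Shigella and Streptococcus is the root of the tree.
From Shigella up to that node: 4 branches. From Streptococcus up to the same node: 3 branches. Total: 4 + 3 = 7.

7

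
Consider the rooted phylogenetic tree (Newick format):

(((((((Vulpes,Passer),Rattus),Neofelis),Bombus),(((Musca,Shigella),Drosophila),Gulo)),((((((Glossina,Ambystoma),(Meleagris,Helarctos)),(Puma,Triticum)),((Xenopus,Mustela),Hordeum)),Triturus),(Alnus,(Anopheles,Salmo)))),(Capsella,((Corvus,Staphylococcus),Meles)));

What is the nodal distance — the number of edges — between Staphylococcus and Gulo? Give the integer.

The MRCA of Staphylococcus and Gulo is the root of the tree.
From Staphylococcus up to that node: 4 branches. From Gulo up to the same node: 4 branches. Total: 4 + 4 = 8.

8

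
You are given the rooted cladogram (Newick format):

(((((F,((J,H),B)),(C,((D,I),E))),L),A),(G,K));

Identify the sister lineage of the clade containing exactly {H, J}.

B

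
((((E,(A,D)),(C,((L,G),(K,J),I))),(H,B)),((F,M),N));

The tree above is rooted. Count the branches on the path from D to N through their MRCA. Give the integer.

7

The MRCA of D and N is the root of the tree.
From D up to that node: 5 branches. From N up to the same node: 2 branches. Total: 5 + 2 = 7.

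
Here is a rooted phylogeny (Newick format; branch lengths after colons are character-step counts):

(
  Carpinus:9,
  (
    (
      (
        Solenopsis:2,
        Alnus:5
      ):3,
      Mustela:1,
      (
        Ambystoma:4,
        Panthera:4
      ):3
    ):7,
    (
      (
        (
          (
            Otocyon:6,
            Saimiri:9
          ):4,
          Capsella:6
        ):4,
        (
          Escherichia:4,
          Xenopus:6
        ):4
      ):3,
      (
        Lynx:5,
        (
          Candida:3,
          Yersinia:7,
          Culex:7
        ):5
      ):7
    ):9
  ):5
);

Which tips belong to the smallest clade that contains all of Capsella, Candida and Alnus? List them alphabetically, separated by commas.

Tracing Capsella: it sits inside ((Otocyon,Saimiri),Capsella).
Tracing Candida: it sits inside (Candida,Yersinia,Culex).
Tracing Alnus: it sits inside (Solenopsis,Alnus).
The smallest clade enclosing all 3 is (((Solenopsis,Alnus),Mustela,(Ambystoma,Panthera)),((((Otocyon,Saimiri),Capsella),(Escherichia,Xenopus)),(Lynx,(Candida,Yersinia,Culex)))); the answer is its 14 terminal taxa in alphabetical order.

Alnus, Ambystoma, Candida, Capsella, Culex, Escherichia, Lynx, Mustela, Otocyon, Panthera, Saimiri, Solenopsis, Xenopus, Yersinia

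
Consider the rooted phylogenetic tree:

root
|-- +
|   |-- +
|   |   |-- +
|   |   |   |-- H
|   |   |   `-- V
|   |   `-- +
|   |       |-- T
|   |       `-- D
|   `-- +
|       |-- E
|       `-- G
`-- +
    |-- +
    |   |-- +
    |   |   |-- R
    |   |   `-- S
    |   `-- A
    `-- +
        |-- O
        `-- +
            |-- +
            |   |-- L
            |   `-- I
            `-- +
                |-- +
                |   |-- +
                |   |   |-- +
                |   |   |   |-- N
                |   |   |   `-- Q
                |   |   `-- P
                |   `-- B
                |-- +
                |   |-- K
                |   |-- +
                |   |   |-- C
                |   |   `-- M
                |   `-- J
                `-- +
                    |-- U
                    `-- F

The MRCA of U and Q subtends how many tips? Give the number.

10

The MRCA of U and Q is the node subtending ((((N,Q),P),B),(K,(C,M),J),(U,F)).
That clade contains 10 terminal taxa: B, C, F, J, K, M, N, P, Q, U.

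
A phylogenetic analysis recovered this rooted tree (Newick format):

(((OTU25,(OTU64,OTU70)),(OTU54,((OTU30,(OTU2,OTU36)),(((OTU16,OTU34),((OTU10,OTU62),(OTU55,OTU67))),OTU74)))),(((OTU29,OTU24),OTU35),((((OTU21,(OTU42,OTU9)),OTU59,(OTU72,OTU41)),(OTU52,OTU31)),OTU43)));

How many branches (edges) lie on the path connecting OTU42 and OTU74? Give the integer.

The MRCA of OTU42 and OTU74 is the root of the tree.
From OTU42 up to that node: 7 branches. From OTU74 up to the same node: 5 branches. Total: 7 + 5 = 12.

12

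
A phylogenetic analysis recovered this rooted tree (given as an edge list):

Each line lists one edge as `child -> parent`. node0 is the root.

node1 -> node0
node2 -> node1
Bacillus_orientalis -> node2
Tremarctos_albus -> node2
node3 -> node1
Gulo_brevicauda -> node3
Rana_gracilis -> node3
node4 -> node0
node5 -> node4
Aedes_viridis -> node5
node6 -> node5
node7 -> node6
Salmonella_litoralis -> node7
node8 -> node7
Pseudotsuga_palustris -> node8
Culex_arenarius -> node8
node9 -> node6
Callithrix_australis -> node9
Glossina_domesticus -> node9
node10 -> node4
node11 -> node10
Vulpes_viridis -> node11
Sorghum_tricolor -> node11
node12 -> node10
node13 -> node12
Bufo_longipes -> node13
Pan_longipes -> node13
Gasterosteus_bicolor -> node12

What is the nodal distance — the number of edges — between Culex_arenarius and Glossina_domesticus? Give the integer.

5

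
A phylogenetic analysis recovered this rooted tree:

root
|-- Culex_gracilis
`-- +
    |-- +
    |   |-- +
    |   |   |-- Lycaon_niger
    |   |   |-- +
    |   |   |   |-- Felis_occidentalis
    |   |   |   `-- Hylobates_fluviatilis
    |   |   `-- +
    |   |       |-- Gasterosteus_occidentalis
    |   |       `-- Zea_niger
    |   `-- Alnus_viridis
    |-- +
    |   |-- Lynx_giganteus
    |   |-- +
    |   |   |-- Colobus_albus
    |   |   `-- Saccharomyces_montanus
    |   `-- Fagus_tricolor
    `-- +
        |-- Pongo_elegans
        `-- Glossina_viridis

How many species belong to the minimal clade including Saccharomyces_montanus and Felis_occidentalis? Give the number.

12

The MRCA of Saccharomyces_montanus and Felis_occidentalis is the node subtending (((Lycaon_niger,(Felis_occidentalis,Hylobates_fluviatilis),(Gasterosteus_occidentalis,Zea_niger)),Alnus_viridis),(Lynx_giganteus,(Colobus_albus,Saccharomyces_montanus),Fagus_tricolor),(Pongo_elegans,Glossina_viridis)).
That clade contains 12 terminal taxa: Alnus_viridis, Colobus_albus, Fagus_tricolor, Felis_occidentalis, Gasterosteus_occidentalis, Glossina_viridis, Hylobates_fluviatilis, Lycaon_niger, Lynx_giganteus, Pongo_elegans, Saccharomyces_montanus, Zea_niger.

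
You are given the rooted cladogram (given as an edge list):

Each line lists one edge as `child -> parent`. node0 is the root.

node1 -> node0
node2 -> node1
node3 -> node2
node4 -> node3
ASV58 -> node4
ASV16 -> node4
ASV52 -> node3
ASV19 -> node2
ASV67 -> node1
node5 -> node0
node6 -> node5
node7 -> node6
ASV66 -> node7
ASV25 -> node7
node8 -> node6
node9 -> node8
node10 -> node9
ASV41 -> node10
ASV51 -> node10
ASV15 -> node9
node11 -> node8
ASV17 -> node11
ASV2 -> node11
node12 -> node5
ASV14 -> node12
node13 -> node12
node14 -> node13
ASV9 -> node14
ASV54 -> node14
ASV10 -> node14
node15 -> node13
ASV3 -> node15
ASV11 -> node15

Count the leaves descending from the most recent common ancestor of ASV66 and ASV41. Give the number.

The MRCA of ASV66 and ASV41 is the node subtending ((ASV66,ASV25),(((ASV41,ASV51),ASV15),(ASV17,ASV2))).
That clade contains 7 terminal taxa: ASV15, ASV17, ASV2, ASV25, ASV41, ASV51, ASV66.

7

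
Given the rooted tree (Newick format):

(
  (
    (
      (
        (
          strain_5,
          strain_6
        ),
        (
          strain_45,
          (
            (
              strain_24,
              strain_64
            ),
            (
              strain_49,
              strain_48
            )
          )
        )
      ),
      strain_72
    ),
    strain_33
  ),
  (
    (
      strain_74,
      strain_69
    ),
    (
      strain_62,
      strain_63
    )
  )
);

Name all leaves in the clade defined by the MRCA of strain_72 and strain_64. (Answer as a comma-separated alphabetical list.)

strain_24, strain_45, strain_48, strain_49, strain_5, strain_6, strain_64, strain_72

Tracing strain_72: it sits inside (((strain_5,strain_6),(strain_45,((strain_24,strain_64),(strain_49,strain_48)))),strain_72).
Tracing strain_64: it sits inside (strain_24,strain_64).
The smallest clade enclosing both is (((strain_5,strain_6),(strain_45,((strain_24,strain_64),(strain_49,strain_48)))),strain_72); the answer is its 8 terminal taxa in alphabetical order.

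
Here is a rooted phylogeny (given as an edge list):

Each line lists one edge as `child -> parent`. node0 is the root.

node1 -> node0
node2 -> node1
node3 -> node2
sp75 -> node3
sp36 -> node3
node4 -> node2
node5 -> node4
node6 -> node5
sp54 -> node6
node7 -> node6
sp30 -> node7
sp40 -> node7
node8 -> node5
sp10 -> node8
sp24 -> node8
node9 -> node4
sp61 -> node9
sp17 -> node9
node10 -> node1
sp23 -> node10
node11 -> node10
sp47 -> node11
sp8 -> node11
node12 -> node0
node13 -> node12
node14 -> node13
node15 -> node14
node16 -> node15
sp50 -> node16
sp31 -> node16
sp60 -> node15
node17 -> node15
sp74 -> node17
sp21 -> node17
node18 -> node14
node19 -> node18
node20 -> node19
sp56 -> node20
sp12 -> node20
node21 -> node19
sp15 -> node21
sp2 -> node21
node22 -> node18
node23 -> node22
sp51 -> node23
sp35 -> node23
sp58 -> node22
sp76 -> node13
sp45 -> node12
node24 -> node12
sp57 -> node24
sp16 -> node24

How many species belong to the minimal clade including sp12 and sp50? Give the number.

12

The MRCA of sp12 and sp50 is the node subtending (((sp50,sp31),sp60,(sp74,sp21)),(((sp56,sp12),(sp15,sp2)),((sp51,sp35),sp58))).
That clade contains 12 terminal taxa: sp12, sp15, sp2, sp21, sp31, sp35, sp50, sp51, sp56, sp58, sp60, sp74.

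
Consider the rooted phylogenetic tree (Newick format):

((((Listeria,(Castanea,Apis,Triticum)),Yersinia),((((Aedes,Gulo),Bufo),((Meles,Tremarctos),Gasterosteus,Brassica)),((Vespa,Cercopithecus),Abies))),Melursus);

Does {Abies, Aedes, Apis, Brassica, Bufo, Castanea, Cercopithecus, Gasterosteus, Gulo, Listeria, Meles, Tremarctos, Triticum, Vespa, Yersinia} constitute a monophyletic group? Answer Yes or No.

Yes

The most recent common ancestor of these taxa subtends (((Listeria,(Castanea,Apis,Triticum)),Yersinia),((((Aedes,Gulo),Bufo),((Meles,Tremarctos),Gasterosteus,Brassica)),((Vespa,Cercopithecus),Abies))).
That clade has exactly 15 tips — every listed taxon and nothing else — so the group is monophyletic.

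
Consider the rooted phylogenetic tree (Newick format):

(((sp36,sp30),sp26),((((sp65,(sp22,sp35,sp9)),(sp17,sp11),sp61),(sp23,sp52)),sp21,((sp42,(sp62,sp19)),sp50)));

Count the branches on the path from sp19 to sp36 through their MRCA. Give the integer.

8

The MRCA of sp19 and sp36 is the root of the tree.
From sp19 up to that node: 5 branches. From sp36 up to the same node: 3 branches. Total: 5 + 3 = 8.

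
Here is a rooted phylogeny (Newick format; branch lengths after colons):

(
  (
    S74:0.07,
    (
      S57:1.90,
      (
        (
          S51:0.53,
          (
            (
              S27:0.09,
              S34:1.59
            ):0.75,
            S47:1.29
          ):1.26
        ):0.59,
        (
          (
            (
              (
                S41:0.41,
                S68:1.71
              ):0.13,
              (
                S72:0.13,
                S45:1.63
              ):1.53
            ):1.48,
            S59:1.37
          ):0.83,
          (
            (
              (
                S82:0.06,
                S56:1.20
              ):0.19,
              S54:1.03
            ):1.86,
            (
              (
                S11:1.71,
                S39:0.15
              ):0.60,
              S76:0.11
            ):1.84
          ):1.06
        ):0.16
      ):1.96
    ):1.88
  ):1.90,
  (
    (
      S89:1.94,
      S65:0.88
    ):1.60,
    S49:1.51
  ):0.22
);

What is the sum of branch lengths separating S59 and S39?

The path runs S59 → … → MRCA → … → S39; the MRCA is the node subtending ((((S41,S68),(S72,S45)),S59),(((S82,S56),S54),((S11,S39),S76))).
Branch lengths along that path: 1.37 + 0.83 + 1.06 + 1.84 + 0.60 + 0.15 = 5.85.

5.85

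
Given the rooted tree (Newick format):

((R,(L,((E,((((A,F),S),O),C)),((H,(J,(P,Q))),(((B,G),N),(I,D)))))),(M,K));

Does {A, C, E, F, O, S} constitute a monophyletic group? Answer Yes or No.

Yes

The most recent common ancestor of these taxa subtends (E,((((A,F),S),O),C)).
That clade has exactly 6 tips — every listed taxon and nothing else — so the group is monophyletic.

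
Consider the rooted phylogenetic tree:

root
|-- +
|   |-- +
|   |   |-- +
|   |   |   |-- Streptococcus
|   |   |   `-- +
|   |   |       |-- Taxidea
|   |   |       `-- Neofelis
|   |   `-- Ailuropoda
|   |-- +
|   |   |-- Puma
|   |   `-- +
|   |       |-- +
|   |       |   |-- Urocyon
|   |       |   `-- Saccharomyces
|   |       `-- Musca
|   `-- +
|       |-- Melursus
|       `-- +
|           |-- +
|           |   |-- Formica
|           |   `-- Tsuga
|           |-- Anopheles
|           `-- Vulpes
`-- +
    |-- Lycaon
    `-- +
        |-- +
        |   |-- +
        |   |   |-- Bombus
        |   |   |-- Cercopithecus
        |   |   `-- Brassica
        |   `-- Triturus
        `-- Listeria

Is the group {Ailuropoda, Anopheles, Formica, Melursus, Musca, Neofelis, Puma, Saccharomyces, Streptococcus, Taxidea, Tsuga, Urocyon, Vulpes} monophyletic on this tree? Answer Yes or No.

The most recent common ancestor of these taxa subtends (((Streptococcus,(Taxidea,Neofelis)),Ailuropoda),(Puma,((Urocyon,Saccharomyces),Musca)),(Melursus,((Formica,Tsuga),Anopheles,Vulpes))).
That clade has exactly 13 tips — every listed taxon and nothing else — so the group is monophyletic.

Yes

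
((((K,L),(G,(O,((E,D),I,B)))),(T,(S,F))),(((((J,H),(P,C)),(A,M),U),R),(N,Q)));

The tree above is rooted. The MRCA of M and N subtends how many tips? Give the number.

The MRCA of M and N is the node subtending (((((J,H),(P,C)),(A,M),U),R),(N,Q)).
That clade contains 10 terminal taxa: A, C, H, J, M, N, P, Q, R, U.

10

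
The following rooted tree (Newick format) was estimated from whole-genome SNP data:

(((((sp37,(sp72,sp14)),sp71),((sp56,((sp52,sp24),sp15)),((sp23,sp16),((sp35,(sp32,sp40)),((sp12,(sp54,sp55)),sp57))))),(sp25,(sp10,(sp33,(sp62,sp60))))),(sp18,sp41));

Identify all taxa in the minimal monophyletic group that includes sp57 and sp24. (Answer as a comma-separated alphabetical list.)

Tracing sp57: it sits inside ((sp12,(sp54,sp55)),sp57).
Tracing sp24: it sits inside (sp52,sp24).
The smallest clade enclosing both is ((sp56,((sp52,sp24),sp15)),((sp23,sp16),((sp35,(sp32,sp40)),((sp12,(sp54,sp55)),sp57)))); the answer is its 13 terminal taxa in alphabetical order.

sp12, sp15, sp16, sp23, sp24, sp32, sp35, sp40, sp52, sp54, sp55, sp56, sp57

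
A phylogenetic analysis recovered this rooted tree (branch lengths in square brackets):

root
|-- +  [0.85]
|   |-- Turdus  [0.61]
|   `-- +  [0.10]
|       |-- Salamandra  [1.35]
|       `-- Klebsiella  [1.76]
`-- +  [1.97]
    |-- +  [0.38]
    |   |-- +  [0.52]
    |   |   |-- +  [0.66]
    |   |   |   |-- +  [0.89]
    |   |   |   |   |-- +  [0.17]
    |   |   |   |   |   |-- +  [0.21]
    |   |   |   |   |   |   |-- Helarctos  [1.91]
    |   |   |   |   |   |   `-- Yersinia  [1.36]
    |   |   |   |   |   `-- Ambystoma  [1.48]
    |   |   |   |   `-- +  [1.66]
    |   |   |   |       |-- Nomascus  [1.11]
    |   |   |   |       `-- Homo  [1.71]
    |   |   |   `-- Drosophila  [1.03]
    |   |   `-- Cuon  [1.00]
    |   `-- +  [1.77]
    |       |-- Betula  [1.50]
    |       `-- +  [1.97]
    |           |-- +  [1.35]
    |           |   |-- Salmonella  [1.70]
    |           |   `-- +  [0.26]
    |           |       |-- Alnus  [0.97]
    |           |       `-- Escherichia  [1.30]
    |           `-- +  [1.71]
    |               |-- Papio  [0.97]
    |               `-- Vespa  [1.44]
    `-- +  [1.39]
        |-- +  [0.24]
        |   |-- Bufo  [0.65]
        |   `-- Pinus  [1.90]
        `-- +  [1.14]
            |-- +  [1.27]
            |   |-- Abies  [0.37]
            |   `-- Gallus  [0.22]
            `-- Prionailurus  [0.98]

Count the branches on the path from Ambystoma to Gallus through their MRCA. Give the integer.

10

The MRCA of Ambystoma and Gallus is the node subtending (((((((Helarctos,Yersinia),Ambystoma),(Nomascus,Homo)),Drosophila),Cuon),(Betula,((Salmonella,(Alnus,Escherichia)),(Papio,Vespa)))),((Bufo,Pinus),((Abies,Gallus),Prionailurus))).
From Ambystoma up to that node: 6 branches. From Gallus up to the same node: 4 branches. Total: 6 + 4 = 10.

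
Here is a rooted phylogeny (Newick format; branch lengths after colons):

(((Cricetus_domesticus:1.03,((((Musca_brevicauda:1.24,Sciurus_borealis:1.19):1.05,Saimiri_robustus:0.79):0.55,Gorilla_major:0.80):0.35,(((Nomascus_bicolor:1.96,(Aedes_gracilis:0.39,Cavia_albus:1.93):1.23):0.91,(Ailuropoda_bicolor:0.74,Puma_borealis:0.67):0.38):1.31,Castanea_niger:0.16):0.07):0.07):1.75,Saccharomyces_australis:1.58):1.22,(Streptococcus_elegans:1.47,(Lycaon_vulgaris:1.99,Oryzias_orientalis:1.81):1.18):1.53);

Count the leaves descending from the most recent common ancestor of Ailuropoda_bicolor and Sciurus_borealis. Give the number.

The MRCA of Ailuropoda_bicolor and Sciurus_borealis is the node subtending ((((Musca_brevicauda,Sciurus_borealis),Saimiri_robustus),Gorilla_major),(((Nomascus_bicolor,(Aedes_gracilis,Cavia_albus)),(Ailuropoda_bicolor,Puma_borealis)),Castanea_niger)).
That clade contains 10 terminal taxa: Aedes_gracilis, Ailuropoda_bicolor, Castanea_niger, Cavia_albus, Gorilla_major, Musca_brevicauda, Nomascus_bicolor, Puma_borealis, Saimiri_robustus, Sciurus_borealis.

10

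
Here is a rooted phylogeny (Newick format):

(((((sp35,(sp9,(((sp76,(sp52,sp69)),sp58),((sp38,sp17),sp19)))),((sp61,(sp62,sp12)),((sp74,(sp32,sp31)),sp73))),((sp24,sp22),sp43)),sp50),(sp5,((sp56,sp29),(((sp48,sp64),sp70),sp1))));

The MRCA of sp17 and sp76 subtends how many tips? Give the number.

7

The MRCA of sp17 and sp76 is the node subtending (((sp76,(sp52,sp69)),sp58),((sp38,sp17),sp19)).
That clade contains 7 terminal taxa: sp17, sp19, sp38, sp52, sp58, sp69, sp76.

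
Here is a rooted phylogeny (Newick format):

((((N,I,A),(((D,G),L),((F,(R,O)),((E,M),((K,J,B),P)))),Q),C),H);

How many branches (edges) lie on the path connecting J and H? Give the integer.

9

The MRCA of J and H is the root of the tree.
From J up to that node: 8 branches. From H up to the same node: 1 branch. Total: 8 + 1 = 9.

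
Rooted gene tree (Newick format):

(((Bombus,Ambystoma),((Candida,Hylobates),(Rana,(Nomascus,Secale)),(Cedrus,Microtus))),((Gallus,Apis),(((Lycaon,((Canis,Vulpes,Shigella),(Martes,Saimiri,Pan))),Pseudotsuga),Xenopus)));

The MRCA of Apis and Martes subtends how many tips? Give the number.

The MRCA of Apis and Martes is the node subtending ((Gallus,Apis),(((Lycaon,((Canis,Vulpes,Shigella),(Martes,Saimiri,Pan))),Pseudotsuga),Xenopus)).
That clade contains 11 terminal taxa: Apis, Canis, Gallus, Lycaon, Martes, Pan, Pseudotsuga, Saimiri, Shigella, Vulpes, Xenopus.

11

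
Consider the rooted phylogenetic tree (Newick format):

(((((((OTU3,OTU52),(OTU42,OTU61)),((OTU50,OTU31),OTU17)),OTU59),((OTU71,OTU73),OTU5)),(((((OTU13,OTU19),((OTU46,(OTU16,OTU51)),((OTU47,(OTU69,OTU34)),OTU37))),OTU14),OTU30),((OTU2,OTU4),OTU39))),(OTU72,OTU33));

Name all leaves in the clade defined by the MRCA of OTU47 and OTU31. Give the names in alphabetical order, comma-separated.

Tracing OTU47: it sits inside (OTU47,(OTU69,OTU34)).
Tracing OTU31: it sits inside (OTU50,OTU31).
The smallest clade enclosing both is ((((((OTU3,OTU52),(OTU42,OTU61)),((OTU50,OTU31),OTU17)),OTU59),((OTU71,OTU73),OTU5)),(((((OTU13,OTU19),((OTU46,(OTU16,OTU51)),((OTU47,(OTU69,OTU34)),OTU37))),OTU14),OTU30),((OTU2,OTU4),OTU39))); the answer is its 25 terminal taxa in alphabetical order.

OTU13, OTU14, OTU16, OTU17, OTU19, OTU2, OTU3, OTU30, OTU31, OTU34, OTU37, OTU39, OTU4, OTU42, OTU46, OTU47, OTU5, OTU50, OTU51, OTU52, OTU59, OTU61, OTU69, OTU71, OTU73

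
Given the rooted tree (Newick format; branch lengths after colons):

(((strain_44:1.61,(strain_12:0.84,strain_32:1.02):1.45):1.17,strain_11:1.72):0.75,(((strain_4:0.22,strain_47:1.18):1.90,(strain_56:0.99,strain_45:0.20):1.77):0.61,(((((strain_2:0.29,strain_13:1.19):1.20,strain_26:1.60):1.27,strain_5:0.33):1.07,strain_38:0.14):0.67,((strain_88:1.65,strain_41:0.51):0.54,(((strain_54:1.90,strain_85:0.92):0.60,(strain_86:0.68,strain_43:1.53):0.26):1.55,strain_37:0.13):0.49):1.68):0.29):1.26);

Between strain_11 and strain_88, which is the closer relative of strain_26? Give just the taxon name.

The MRCA of strain_26 and strain_88 subtends (((((strain_2,strain_13),strain_26),strain_5),strain_38),((strain_88,strain_41),(((strain_54,strain_85),(strain_86,strain_43)),strain_37))) (12 taxa).
The MRCA of strain_26 and strain_11 is the root, subtending the entire tree (20 taxa).
The first is nested inside the second, so strain_26 shares a more recent common ancestor with strain_88.

strain_88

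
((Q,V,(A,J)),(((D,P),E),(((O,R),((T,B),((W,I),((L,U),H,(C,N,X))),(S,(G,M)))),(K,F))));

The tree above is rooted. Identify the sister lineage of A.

J

A attaches to the tree at the node subtending (A,J).
The other lineage descending from that same node — the sister group — is the single tip J.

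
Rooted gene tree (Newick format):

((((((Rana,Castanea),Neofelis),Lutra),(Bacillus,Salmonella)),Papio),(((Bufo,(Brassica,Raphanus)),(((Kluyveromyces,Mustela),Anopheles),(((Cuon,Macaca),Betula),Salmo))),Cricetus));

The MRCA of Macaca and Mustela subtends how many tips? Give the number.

7

The MRCA of Macaca and Mustela is the node subtending (((Kluyveromyces,Mustela),Anopheles),(((Cuon,Macaca),Betula),Salmo)).
That clade contains 7 terminal taxa: Anopheles, Betula, Cuon, Kluyveromyces, Macaca, Mustela, Salmo.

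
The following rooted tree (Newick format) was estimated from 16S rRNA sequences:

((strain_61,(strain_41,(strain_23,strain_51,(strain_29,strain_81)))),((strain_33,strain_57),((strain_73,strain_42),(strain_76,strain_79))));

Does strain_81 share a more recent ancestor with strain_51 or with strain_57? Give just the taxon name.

The MRCA of strain_81 and strain_51 subtends (strain_23,strain_51,(strain_29,strain_81)) (4 taxa).
The MRCA of strain_81 and strain_57 is the root, subtending the entire tree (12 taxa).
The first is nested inside the second, so strain_81 shares a more recent common ancestor with strain_51.

strain_51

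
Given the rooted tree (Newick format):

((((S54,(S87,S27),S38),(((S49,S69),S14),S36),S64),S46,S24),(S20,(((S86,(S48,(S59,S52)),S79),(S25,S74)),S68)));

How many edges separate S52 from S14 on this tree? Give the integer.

The MRCA of S52 and S14 is the root of the tree.
From S52 up to that node: 7 branches. From S14 up to the same node: 5 branches. Total: 7 + 5 = 12.

12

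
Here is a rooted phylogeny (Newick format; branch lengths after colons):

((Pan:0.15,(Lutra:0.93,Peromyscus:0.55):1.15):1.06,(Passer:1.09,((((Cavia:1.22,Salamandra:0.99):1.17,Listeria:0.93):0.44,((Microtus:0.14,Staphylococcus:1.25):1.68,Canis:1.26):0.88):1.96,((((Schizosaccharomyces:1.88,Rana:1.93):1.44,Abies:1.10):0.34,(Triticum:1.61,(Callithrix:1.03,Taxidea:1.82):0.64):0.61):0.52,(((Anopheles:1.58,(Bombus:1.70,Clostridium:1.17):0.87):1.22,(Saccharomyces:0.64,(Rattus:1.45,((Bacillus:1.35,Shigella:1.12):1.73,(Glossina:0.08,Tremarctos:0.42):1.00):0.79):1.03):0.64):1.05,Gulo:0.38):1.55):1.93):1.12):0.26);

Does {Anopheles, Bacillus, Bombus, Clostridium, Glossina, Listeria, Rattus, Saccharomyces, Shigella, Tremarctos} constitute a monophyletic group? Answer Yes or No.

The MRCA of the listed taxa subtends ((((Cavia,Salamandra),Listeria),((Microtus,Staphylococcus),Canis)),((((Schizosaccharomyces,Rana),Abies),(Triticum,(Callithrix,Taxidea))),(((Anopheles,(Bombus,Clostridium)),(Saccharomyces,(Rattus,((Bacillus,Shigella),(Glossina,Tremarctos))))),Gulo))).
That clade also contains Abies, Callithrix, Canis, Cavia, Gulo, Microtus, Rana, Salamandra, Schizosaccharomyces, Staphylococcus, Taxidea, Triticum, which are not in the proposed group, so the group is not monophyletic.

No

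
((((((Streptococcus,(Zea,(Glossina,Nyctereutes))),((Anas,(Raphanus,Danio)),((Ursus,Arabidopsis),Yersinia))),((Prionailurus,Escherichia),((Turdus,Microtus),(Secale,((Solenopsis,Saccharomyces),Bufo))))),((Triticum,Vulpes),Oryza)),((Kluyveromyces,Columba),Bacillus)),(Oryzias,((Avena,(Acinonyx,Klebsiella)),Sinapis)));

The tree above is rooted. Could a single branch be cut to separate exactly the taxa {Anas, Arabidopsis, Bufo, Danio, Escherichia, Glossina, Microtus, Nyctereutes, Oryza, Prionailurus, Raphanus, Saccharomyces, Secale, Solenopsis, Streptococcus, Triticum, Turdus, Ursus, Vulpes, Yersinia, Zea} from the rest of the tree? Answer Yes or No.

Yes

The most recent common ancestor of these taxa subtends ((((Streptococcus,(Zea,(Glossina,Nyctereutes))),((Anas,(Raphanus,Danio)),((Ursus,Arabidopsis),Yersinia))),((Prionailurus,Escherichia),((Turdus,Microtus),(Secale,((Solenopsis,Saccharomyces),Bufo))))),((Triticum,Vulpes),Oryza)).
That clade has exactly 21 tips — every listed taxon and nothing else — so the group is monophyletic.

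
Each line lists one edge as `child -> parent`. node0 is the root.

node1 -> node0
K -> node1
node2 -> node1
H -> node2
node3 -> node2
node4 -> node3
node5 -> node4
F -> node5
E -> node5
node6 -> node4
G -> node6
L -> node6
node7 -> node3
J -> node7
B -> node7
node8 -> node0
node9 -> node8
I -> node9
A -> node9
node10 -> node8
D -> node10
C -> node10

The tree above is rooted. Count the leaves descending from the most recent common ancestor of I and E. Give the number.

The MRCA of I and E is the root, so the clade is the entire tree.
That clade contains 12 terminal taxa: A, B, C, D, E, F, G, H, I, J, K, L.

12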